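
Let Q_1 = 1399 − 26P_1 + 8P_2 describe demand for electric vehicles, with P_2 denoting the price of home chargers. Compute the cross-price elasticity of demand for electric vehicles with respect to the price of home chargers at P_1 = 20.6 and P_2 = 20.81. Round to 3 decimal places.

0.162

At P_1 = 20.6 and P_2 = 20.81: Q_1 = 1029.88.
∂Q_1/∂P_2 = 8.
ε = (∂Q_1/∂P_2)(P_2/Q_1) = 8 × (20.81/1029.88) ≈ 0.162.
Since ε > 0, electric vehicles and home chargers are substitutes.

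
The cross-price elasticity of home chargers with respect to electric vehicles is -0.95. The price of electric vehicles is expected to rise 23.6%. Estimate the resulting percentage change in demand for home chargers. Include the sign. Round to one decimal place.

-22.4%

%ΔQ ≈ ε × %ΔP of electric vehicles = -0.95 × (23.6%) = -22.4%.
Demand for home chargers falls by about 22.4%.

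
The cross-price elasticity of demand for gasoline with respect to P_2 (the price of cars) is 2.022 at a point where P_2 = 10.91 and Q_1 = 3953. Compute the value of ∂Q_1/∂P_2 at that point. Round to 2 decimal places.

ε = (∂Q_1/∂P_2)·(P_2/Q_1) ⇒ ∂Q_1/∂P_2 = ε·Q_1/P_2 = 2.022 × 3953/10.91 ≈ 732.63.

732.63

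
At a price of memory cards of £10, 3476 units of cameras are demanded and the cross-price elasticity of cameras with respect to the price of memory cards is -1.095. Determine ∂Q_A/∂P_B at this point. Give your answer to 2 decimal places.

ε = (∂Q_A/∂P_B)·(P_B/Q_A) ⇒ ∂Q_A/∂P_B = ε·Q_A/P_B = -1.095 × 3476/10 ≈ -380.62.

-380.62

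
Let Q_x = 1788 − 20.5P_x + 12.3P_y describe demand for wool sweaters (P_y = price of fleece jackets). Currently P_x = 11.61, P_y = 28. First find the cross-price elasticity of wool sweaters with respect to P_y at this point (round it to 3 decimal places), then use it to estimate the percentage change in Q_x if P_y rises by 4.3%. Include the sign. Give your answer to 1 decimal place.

0.8%

At P_x = 11.61, P_y = 28: Q_x = 1894.395.
∂Q_x/∂P_y = 12.3.
ε = (∂Q_x/∂P_y)(P_y/Q_x) = 12.3000 × 28/1894.395 ≈ 0.182.
%ΔQ_x ≈ ε × %ΔP_y = 0.182 × (4.3%) = 0.8%.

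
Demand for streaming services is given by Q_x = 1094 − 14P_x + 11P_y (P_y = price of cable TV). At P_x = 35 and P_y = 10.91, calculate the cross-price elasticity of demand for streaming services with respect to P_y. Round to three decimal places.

0.166

At P_x = 35 and P_y = 10.91: Q_x = 724.01.
∂Q_x/∂P_y = 11.
ε = (∂Q_x/∂P_y)(P_y/Q_x) = 11 × (10.91/724.01) ≈ 0.166.
Since ε > 0, streaming services and cable TV are substitutes.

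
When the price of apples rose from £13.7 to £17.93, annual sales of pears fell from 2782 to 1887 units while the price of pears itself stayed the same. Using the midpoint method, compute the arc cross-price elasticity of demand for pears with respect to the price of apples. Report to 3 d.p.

-1.433

ΔQ_A = 1887 − 2782 = -895; ΔP_B = 17.93 − 13.7 = 4.23.
Midpoints: Q̄_A = 2334.5, P̄_B = 15.81.
ε = (ΔQ_A/Q̄_A)/(ΔP_B/P̄_B) = (-895/2334.5)/(4.23/15.81) ≈ -1.433.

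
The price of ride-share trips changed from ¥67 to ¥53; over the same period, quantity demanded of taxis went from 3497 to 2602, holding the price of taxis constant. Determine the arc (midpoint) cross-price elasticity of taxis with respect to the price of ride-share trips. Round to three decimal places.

ΔQ_A = 2602 − 3497 = -895; ΔP_B = 53 − 67 = -14.
Midpoints: Q̄_A = 3049.5, P̄_B = 60.00.
ε = (ΔQ_A/Q̄_A)/(ΔP_B/P̄_B) = (-895/3049.5)/(-14/60.00) ≈ 1.258.

1.258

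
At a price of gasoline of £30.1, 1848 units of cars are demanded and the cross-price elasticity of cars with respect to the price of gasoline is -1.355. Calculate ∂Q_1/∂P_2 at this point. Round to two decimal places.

-83.19

ε = (∂Q_1/∂P_2)·(P_2/Q_1) ⇒ ∂Q_1/∂P_2 = ε·Q_1/P_2 = -1.355 × 1848/30.1 ≈ -83.19.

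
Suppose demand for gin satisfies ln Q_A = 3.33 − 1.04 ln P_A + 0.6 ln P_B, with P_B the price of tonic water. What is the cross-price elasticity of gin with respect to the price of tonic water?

0.60

In a log-linear (constant-elasticity) demand function, the coefficient on ln P_B is the cross-price elasticity.
ε = 0.60. Positive, so gin and tonic water are substitutes.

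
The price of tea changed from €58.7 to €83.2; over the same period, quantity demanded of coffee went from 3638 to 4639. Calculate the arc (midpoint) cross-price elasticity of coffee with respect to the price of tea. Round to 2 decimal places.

ΔQ_A = 4639 − 3638 = 1001; ΔP_B = 83.2 − 58.7 = 24.5.
Midpoints: Q̄_A = 4138.5, P̄_B = 70.95.
ε = (ΔQ_A/Q̄_A)/(ΔP_B/P̄_B) = (1001/4138.5)/(24.5/70.95) ≈ 0.70.
ε > 0: coffee and tea are substitutes.

0.70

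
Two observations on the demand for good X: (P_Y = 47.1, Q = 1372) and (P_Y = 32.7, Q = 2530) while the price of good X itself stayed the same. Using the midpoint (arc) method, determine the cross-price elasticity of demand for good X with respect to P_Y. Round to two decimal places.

-1.64

ΔQ_X = 2530 − 1372 = 1158; ΔP_Y = 32.7 − 47.1 = -14.4.
Midpoints: Q̄_X = 1951.0, P̄_Y = 39.90.
ε = (ΔQ_X/Q̄_X)/(ΔP_Y/P̄_Y) = (1158/1951.0)/(-14.4/39.90) ≈ -1.64.
ε < 0: good X and good Y are complements.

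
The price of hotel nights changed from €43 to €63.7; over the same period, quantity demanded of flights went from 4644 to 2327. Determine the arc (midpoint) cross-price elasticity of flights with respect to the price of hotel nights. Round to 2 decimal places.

ΔQ_A = 2327 − 4644 = -2317; ΔP_B = 63.7 − 43 = 20.7.
Midpoints: Q̄_A = 3485.5, P̄_B = 53.35.
ε = (ΔQ_A/Q̄_A)/(ΔP_B/P̄_B) = (-2317/3485.5)/(20.7/53.35) ≈ -1.71.

-1.71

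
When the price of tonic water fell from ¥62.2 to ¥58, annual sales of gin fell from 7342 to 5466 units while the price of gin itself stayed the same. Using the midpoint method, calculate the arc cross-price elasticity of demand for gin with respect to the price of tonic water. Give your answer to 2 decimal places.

4.19

ΔQ_A = 5466 − 7342 = -1876; ΔP_B = 58 − 62.2 = -4.2.
Midpoints: Q̄_A = 6404.0, P̄_B = 60.10.
ε = (ΔQ_A/Q̄_A)/(ΔP_B/P̄_B) = (-1876/6404.0)/(-4.2/60.10) ≈ 4.19.
ε > 0: gin and tonic water are substitutes.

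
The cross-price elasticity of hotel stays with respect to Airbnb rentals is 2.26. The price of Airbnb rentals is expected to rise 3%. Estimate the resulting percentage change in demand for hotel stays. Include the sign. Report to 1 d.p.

%ΔQ ≈ ε × %ΔP of Airbnb rentals = 2.26 × (3%) = 6.8%.
Demand for hotel stays rises by about 6.8%.

6.8%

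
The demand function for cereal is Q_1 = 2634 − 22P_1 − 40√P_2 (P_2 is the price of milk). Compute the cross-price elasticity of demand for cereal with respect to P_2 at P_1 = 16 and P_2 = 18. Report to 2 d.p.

-0.04

At P_1 = 16 and P_2 = 18: Q_1 = 2112.294.
∂Q_1/∂P_2 = -40/(2√P_2) = -40/(2√18) = -4.7140.
ε = (∂Q_1/∂P_2)(P_2/Q_1) = -4.7140 × (18/2112.294) ≈ -0.04.
ε < 0: complements.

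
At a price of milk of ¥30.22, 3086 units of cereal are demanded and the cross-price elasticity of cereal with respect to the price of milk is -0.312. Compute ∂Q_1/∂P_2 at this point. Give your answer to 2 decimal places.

ε = (∂Q_1/∂P_2)·(P_2/Q_1) ⇒ ∂Q_1/∂P_2 = ε·Q_1/P_2 = -0.312 × 3086/30.22 ≈ -31.86.

-31.86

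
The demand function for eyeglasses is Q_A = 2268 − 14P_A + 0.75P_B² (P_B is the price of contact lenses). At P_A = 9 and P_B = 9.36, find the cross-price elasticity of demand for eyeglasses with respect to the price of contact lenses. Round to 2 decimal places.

At P_A = 9 and P_B = 9.36: Q_A = 2207.707.
∂Q_A/∂P_B = 1.5P_B = 1.5(9.36) = 14.0400.
ε = (∂Q_A/∂P_B)(P_B/Q_A) = 14.0400 × (9.36/2207.707) ≈ 0.06.
ε > 0: substitutes.

0.06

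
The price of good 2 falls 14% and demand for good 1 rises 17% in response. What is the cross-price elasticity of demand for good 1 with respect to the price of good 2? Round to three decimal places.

ε = (%ΔQ of good 1) / (%ΔP of good 2) = (17%) / (-14%) ≈ -1.214.
Negative cross-price elasticity: complements.

-1.214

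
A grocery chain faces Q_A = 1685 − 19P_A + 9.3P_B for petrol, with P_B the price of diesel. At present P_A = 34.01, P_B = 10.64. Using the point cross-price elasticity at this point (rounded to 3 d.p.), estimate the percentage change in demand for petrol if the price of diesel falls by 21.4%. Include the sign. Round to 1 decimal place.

-1.9%

At P_A = 34.01, P_B = 10.64: Q_A = 1137.762.
∂Q_A/∂P_B = 9.3.
ε = (∂Q_A/∂P_B)(P_B/Q_A) = 9.3000 × 10.64/1137.762 ≈ 0.087.
%ΔQ_A ≈ ε × %ΔP_B = 0.087 × (-21.4%) = -1.9%.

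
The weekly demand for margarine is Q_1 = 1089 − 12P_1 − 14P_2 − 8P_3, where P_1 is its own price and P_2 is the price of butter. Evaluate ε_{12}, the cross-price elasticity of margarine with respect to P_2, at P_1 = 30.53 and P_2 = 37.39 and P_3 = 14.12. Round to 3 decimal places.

-6.071

At P_1 = 30.53 and P_2 = 37.39 and P_3 = 14.12: Q_1 = 86.22.
∂Q_1/∂P_2 = -14.
ε = (∂Q_1/∂P_2)(P_2/Q_1) = -14 × (37.39/86.22) ≈ -6.071.
Since ε < 0, margarine and butter are complements.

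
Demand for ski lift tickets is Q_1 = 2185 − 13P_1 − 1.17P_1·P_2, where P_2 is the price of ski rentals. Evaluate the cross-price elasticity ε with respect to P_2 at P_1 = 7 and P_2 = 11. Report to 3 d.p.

-0.045

At P_1 = 7 and P_2 = 11: Q_1 = 2003.91.
∂Q_1/∂P_2 = -1.17P_1 = -1.17(7) = -8.1900.
ε = (∂Q_1/∂P_2)(P_2/Q_1) = -8.1900 × (11/2003.91) ≈ -0.045.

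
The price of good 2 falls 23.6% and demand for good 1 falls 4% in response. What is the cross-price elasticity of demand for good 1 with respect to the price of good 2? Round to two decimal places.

ε = (%ΔQ of good 1) / (%ΔP of good 2) = (-4%) / (-23.6%) ≈ 0.17.

0.17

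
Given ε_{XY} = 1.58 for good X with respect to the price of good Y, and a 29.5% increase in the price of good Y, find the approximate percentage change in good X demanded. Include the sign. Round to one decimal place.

%ΔQ ≈ ε × %ΔP of good Y = 1.58 × (29.5%) = 46.6%.
Demand for good X rises by about 46.6%.

46.6%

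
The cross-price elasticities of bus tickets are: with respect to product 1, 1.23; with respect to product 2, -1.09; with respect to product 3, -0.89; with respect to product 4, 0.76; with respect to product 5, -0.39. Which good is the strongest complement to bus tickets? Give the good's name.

Complements have ε < 0. The most negative value is -1.09 (product 2).

product 2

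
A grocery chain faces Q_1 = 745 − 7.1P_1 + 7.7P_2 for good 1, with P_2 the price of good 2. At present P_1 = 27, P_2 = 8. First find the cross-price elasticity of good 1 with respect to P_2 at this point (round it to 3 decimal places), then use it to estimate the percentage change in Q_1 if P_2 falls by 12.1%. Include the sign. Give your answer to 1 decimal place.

-1.2%

At P_1 = 27, P_2 = 8: Q_1 = 614.9.
∂Q_1/∂P_2 = 7.7.
ε = (∂Q_1/∂P_2)(P_2/Q_1) = 7.7000 × 8/614.9 ≈ 0.100.
%ΔQ_1 ≈ ε × %ΔP_2 = 0.100 × (-12.1%) = -1.2%.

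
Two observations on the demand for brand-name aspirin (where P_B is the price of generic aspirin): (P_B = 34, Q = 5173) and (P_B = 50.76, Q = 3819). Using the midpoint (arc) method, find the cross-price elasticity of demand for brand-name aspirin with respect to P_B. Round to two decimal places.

ΔQ_A = 3819 − 5173 = -1354; ΔP_B = 50.76 − 34 = 16.76.
Midpoints: Q̄_A = 4496.0, P̄_B = 42.38.
ε = (ΔQ_A/Q̄_A)/(ΔP_B/P̄_B) = (-1354/4496.0)/(16.76/42.38) ≈ -0.76.
ε < 0: brand-name aspirin and generic aspirin are complements.

-0.76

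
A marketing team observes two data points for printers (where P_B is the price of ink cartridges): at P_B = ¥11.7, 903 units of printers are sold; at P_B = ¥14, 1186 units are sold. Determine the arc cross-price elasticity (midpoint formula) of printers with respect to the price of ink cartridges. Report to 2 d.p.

ΔQ_A = 1186 − 903 = 283; ΔP_B = 14 − 11.7 = 2.3.
Midpoints: Q̄_A = 1044.5, P̄_B = 12.85.
ε = (ΔQ_A/Q̄_A)/(ΔP_B/P̄_B) = (283/1044.5)/(2.3/12.85) ≈ 1.51.
ε > 0: printers and ink cartridges are substitutes.

1.51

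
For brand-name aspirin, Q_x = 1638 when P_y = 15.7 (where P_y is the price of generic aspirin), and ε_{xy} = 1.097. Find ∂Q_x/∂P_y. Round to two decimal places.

114.45

ε = (∂Q_x/∂P_y)·(P_y/Q_x) ⇒ ∂Q_x/∂P_y = ε·Q_x/P_y = 1.097 × 1638/15.7 ≈ 114.45.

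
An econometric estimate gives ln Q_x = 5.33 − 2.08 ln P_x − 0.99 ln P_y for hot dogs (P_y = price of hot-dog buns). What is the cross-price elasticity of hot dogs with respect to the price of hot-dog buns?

-0.99

In a log-linear (constant-elasticity) demand function, the coefficient on ln P_y is the cross-price elasticity.
ε = -0.99. Negative, so hot dogs and hot-dog buns are complements.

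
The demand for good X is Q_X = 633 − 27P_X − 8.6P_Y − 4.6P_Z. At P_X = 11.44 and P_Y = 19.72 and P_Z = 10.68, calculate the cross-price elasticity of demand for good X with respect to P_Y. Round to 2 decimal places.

At P_X = 11.44 and P_Y = 19.72 and P_Z = 10.68: Q_X = 105.4.
∂Q_X/∂P_Y = -8.6.
ε = (∂Q_X/∂P_Y)(P_Y/Q_X) = -8.6 × (19.72/105.4) ≈ -1.61.

-1.61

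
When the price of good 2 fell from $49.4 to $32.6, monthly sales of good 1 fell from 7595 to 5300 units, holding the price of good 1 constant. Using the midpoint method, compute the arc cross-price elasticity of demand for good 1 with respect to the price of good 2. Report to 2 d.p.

ΔQ_1 = 5300 − 7595 = -2295; ΔP_2 = 32.6 − 49.4 = -16.8.
Midpoints: Q̄_1 = 6447.5, P̄_2 = 41.00.
ε = (ΔQ_1/Q̄_1)/(ΔP_2/P̄_2) = (-2295/6447.5)/(-16.8/41.00) ≈ 0.87.

0.87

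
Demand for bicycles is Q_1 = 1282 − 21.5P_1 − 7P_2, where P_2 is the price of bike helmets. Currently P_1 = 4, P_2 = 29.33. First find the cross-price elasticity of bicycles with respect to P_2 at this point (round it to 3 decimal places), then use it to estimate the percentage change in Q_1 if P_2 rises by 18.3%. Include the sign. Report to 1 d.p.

-3.8%

At P_1 = 4, P_2 = 29.33: Q_1 = 990.69.
∂Q_1/∂P_2 = -7.
ε = (∂Q_1/∂P_2)(P_2/Q_1) = -7.0000 × 29.33/990.69 ≈ -0.207.
%ΔQ_1 ≈ ε × %ΔP_2 = -0.207 × (18.3%) = -3.8%.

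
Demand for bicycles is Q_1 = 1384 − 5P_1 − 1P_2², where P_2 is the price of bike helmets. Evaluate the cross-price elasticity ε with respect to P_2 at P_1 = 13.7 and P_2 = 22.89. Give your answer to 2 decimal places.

-1.32

At P_1 = 13.7 and P_2 = 22.89: Q_1 = 791.548.
∂Q_1/∂P_2 = -2P_2 = -2(22.89) = -45.7800.
ε = (∂Q_1/∂P_2)(P_2/Q_1) = -45.7800 × (22.89/791.548) ≈ -1.32.
ε < 0: complements.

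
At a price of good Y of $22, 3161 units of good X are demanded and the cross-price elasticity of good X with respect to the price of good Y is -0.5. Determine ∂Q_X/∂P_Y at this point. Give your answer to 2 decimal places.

ε = (∂Q_X/∂P_Y)·(P_Y/Q_X) ⇒ ∂Q_X/∂P_Y = ε·Q_X/P_Y = -0.5 × 3161/22 ≈ -71.84.

-71.84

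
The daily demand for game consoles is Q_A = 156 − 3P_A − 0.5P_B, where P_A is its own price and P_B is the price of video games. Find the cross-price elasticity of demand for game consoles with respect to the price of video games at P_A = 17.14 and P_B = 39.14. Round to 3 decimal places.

-0.230

At P_A = 17.14 and P_B = 39.14: Q_A = 85.01.
∂Q_A/∂P_B = -0.5.
ε = (∂Q_A/∂P_B)(P_B/Q_A) = -0.5 × (39.14/85.01) ≈ -0.230.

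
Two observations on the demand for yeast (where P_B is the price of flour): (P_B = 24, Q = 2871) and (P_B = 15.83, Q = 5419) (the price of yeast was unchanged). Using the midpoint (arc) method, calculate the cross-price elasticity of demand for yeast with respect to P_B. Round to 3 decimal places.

ΔQ_A = 5419 − 2871 = 2548; ΔP_B = 15.83 − 24 = -8.17.
Midpoints: Q̄_A = 4145.0, P̄_B = 19.91.
ε = (ΔQ_A/Q̄_A)/(ΔP_B/P̄_B) = (2548/4145.0)/(-8.17/19.91) ≈ -1.498.

-1.498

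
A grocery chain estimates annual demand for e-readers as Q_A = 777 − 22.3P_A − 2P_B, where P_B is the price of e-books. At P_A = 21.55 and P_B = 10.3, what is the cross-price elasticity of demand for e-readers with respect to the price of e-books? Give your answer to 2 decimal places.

-0.07

At P_A = 21.55 and P_B = 10.3: Q_A = 275.835.
∂Q_A/∂P_B = -2.
ε = (∂Q_A/∂P_B)(P_B/Q_A) = -2 × (10.3/275.835) ≈ -0.07.
Since ε < 0, e-readers and e-books are complements.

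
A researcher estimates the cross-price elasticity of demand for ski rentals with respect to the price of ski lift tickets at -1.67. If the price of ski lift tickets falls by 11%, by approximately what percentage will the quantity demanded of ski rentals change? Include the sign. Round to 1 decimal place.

%ΔQ ≈ ε × %ΔP of ski lift tickets = -1.67 × (-11%) = 18.4%.
Demand for ski rentals rises by about 18.4%.

18.4%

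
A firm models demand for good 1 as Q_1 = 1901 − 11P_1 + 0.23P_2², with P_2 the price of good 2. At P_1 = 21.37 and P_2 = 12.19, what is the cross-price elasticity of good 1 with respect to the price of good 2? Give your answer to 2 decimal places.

At P_1 = 21.37 and P_2 = 12.19: Q_1 = 1700.107.
∂Q_1/∂P_2 = 0.46P_2 = 0.46(12.19) = 5.6074.
ε = (∂Q_1/∂P_2)(P_2/Q_1) = 5.6074 × (12.19/1700.107) ≈ 0.04.

0.04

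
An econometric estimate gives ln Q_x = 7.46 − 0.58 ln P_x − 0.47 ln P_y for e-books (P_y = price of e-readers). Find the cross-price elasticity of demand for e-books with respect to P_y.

In a log-linear (constant-elasticity) demand function, the coefficient on ln P_y is the cross-price elasticity.
ε = -0.47. Negative, so e-books and e-readers are complements.

-0.47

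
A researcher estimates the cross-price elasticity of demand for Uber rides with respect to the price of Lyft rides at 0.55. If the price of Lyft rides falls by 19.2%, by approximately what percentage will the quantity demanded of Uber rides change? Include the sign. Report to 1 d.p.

-10.6%

%ΔQ ≈ ε × %ΔP of Lyft rides = 0.55 × (-19.2%) = -10.6%.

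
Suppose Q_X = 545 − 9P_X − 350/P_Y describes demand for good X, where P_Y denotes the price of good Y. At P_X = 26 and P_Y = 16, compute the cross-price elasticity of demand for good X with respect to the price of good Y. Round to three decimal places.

0.076

At P_X = 26 and P_Y = 16: Q_X = 289.125.
∂Q_X/∂P_Y = 350/P_Y² = 1.3672.
ε = (∂Q_X/∂P_Y)(P_Y/Q_X) = 1.3672 × (16/289.125) ≈ 0.076.
ε > 0: substitutes.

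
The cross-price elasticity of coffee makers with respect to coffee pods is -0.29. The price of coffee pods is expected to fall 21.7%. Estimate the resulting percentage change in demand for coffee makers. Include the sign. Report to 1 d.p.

6.3%

%ΔQ ≈ ε × %ΔP of coffee pods = -0.29 × (-21.7%) = 6.3%.
Demand for coffee makers rises by about 6.3%.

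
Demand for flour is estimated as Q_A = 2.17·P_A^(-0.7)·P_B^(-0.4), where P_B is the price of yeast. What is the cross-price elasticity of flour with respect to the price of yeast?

-0.40

In a log-linear (constant-elasticity) demand function, the coefficient on the exponent of P_B is the cross-price elasticity.
ε = -0.40. Negative, so flour and yeast are complements.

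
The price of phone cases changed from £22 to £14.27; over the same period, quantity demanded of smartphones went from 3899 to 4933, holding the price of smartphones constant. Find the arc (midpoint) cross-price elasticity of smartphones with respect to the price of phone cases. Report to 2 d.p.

ΔQ_A = 4933 − 3899 = 1034; ΔP_B = 14.27 − 22 = -7.73.
Midpoints: Q̄_A = 4416.0, P̄_B = 18.13.
ε = (ΔQ_A/Q̄_A)/(ΔP_B/P̄_B) = (1034/4416.0)/(-7.73/18.13) ≈ -0.55.
ε < 0: smartphones and phone cases are complements.

-0.55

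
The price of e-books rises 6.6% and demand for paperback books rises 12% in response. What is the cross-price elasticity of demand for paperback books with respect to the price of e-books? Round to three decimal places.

ε = (%ΔQ of paperback books) / (%ΔP of e-books) = (12%) / (6.6%) ≈ 1.818.

1.818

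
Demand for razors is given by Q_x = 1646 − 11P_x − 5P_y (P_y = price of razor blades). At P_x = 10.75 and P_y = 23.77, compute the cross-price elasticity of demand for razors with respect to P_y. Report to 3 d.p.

At P_x = 10.75 and P_y = 23.77: Q_x = 1408.9.
∂Q_x/∂P_y = -5.
ε = (∂Q_x/∂P_y)(P_y/Q_x) = -5 × (23.77/1408.9) ≈ -0.084.
Since ε < 0, razors and razor blades are complements.

-0.084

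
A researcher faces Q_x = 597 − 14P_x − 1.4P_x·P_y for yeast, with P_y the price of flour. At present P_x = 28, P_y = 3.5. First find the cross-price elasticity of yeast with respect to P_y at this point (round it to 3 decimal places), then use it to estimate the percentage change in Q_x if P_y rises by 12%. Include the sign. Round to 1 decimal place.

At P_x = 28, P_y = 3.5: Q_x = 67.8.
∂Q_x/∂P_y = -1.4P_x = -39.2000.
ε = (∂Q_x/∂P_y)(P_y/Q_x) = -39.2000 × 3.5/67.8 ≈ -2.024.
%ΔQ_x ≈ ε × %ΔP_y = -2.024 × (12%) = -24.3%.

-24.3%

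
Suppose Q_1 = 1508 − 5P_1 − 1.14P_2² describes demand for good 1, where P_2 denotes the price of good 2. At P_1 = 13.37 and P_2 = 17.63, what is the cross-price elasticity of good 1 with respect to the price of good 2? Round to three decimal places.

-0.652

At P_1 = 13.37 and P_2 = 17.63: Q_1 = 1086.819.
∂Q_1/∂P_2 = -2.28P_2 = -2.28(17.63) = -40.1964.
ε = (∂Q_1/∂P_2)(P_2/Q_1) = -40.1964 × (17.63/1086.819) ≈ -0.652.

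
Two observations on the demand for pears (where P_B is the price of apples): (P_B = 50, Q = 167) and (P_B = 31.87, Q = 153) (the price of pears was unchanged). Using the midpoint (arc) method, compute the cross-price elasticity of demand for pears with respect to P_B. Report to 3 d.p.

0.198

ΔQ_A = 153 − 167 = -14; ΔP_B = 31.87 − 50 = -18.13.
Midpoints: Q̄_A = 160.0, P̄_B = 40.94.
ε = (ΔQ_A/Q̄_A)/(ΔP_B/P̄_B) = (-14/160.0)/(-18.13/40.94) ≈ 0.198.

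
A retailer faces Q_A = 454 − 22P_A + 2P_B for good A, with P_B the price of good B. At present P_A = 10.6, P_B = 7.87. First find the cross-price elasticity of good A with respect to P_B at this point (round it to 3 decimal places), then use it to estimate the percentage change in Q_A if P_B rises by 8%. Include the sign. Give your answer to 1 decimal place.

0.5%

At P_A = 10.6, P_B = 7.87: Q_A = 236.54.
∂Q_A/∂P_B = 2.
ε = (∂Q_A/∂P_B)(P_B/Q_A) = 2.0000 × 7.87/236.54 ≈ 0.067.
%ΔQ_A ≈ ε × %ΔP_B = 0.067 × (8%) = 0.5%.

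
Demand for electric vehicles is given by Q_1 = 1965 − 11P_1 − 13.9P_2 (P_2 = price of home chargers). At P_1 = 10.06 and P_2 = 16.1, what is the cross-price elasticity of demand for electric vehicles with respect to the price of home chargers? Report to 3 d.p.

-0.137

At P_1 = 10.06 and P_2 = 16.1: Q_1 = 1630.55.
∂Q_1/∂P_2 = -13.9.
ε = (∂Q_1/∂P_2)(P_2/Q_1) = -13.9 × (16.1/1630.55) ≈ -0.137.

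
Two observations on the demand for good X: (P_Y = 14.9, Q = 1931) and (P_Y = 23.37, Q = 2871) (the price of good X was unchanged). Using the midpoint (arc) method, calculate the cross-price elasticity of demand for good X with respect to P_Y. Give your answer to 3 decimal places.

0.884

ΔQ_X = 2871 − 1931 = 940; ΔP_Y = 23.37 − 14.9 = 8.47.
Midpoints: Q̄_X = 2401.0, P̄_Y = 19.14.
ε = (ΔQ_X/Q̄_X)/(ΔP_Y/P̄_Y) = (940/2401.0)/(8.47/19.14) ≈ 0.884.
ε > 0: good X and good Y are substitutes.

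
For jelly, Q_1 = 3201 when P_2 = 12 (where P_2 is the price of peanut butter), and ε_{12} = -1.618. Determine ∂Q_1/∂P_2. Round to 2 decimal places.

ε = (∂Q_1/∂P_2)·(P_2/Q_1) ⇒ ∂Q_1/∂P_2 = ε·Q_1/P_2 = -1.618 × 3201/12 ≈ -431.60.

-431.60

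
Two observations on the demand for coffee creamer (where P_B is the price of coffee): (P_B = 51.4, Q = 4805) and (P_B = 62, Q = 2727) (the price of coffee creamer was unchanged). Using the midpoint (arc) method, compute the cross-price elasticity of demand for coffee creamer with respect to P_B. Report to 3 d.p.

-2.951

ΔQ_A = 2727 − 4805 = -2078; ΔP_B = 62 − 51.4 = 10.6.
Midpoints: Q̄_A = 3766.0, P̄_B = 56.70.
ε = (ΔQ_A/Q̄_A)/(ΔP_B/P̄_B) = (-2078/3766.0)/(10.6/56.70) ≈ -2.951.
ε < 0: coffee creamer and coffee are complements.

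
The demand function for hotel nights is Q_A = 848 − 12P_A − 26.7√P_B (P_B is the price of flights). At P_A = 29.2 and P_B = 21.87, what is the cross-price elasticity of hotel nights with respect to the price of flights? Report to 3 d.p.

-0.167

At P_A = 29.2 and P_B = 21.87: Q_A = 372.736.
∂Q_A/∂P_B = -26.7/(2√P_B) = -26.7/(2√21.87) = -2.8547.
ε = (∂Q_A/∂P_B)(P_B/Q_A) = -2.8547 × (21.87/372.736) ≈ -0.167.
ε < 0: complements.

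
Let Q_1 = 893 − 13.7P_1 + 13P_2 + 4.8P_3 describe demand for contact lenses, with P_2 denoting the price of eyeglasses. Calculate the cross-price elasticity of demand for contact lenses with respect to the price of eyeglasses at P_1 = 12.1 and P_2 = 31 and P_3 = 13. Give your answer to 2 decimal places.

0.34

At P_1 = 12.1 and P_2 = 31 and P_3 = 13: Q_1 = 1192.63.
∂Q_1/∂P_2 = 13.
ε = (∂Q_1/∂P_2)(P_2/Q_1) = 13 × (31/1192.63) ≈ 0.34.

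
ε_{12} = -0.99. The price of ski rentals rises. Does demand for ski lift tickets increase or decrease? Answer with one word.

ε < 0 and the price of ski rentals rises, so the quantity of ski lift tickets moves in the opposite direction: it decreases.

decrease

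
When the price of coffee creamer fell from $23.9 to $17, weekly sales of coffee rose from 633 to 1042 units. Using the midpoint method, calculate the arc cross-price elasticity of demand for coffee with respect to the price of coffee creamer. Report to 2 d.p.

-1.45

ΔQ_A = 1042 − 633 = 409; ΔP_B = 17 − 23.9 = -6.9.
Midpoints: Q̄_A = 837.5, P̄_B = 20.45.
ε = (ΔQ_A/Q̄_A)/(ΔP_B/P̄_B) = (409/837.5)/(-6.9/20.45) ≈ -1.45.
ε < 0: coffee and coffee creamer are complements.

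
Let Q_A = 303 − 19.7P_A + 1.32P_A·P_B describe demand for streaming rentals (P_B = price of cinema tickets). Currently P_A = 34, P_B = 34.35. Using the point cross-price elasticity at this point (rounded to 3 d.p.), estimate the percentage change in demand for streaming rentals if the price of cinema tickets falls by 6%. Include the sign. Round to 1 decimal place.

At P_A = 34, P_B = 34.35: Q_A = 1174.828.
∂Q_A/∂P_B = 1.32P_A = 44.8800.
ε = (∂Q_A/∂P_B)(P_B/Q_A) = 44.8800 × 34.35/1174.828 ≈ 1.312.
%ΔQ_A ≈ ε × %ΔP_B = 1.312 × (-6%) = -7.9%.

-7.9%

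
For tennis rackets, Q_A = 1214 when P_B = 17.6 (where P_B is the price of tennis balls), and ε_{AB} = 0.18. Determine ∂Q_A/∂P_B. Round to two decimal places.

ε = (∂Q_A/∂P_B)·(P_B/Q_A) ⇒ ∂Q_A/∂P_B = ε·Q_A/P_B = 0.18 × 1214/17.6 ≈ 12.42.

12.42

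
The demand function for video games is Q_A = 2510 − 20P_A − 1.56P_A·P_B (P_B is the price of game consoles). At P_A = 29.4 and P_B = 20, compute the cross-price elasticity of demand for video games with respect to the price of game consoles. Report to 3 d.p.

At P_A = 29.4 and P_B = 20: Q_A = 1004.72.
∂Q_A/∂P_B = -1.56P_A = -1.56(29.4) = -45.8640.
ε = (∂Q_A/∂P_B)(P_B/Q_A) = -45.8640 × (20/1004.72) ≈ -0.913.
ε < 0: complements.

-0.913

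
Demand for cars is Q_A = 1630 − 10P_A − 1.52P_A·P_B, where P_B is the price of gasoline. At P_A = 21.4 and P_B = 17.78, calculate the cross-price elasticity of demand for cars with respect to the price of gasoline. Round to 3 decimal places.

At P_A = 21.4 and P_B = 17.78: Q_A = 837.652.
∂Q_A/∂P_B = -1.52P_A = -1.52(21.4) = -32.5280.
ε = (∂Q_A/∂P_B)(P_B/Q_A) = -32.5280 × (17.78/837.652) ≈ -0.690.
ε < 0: complements.

-0.690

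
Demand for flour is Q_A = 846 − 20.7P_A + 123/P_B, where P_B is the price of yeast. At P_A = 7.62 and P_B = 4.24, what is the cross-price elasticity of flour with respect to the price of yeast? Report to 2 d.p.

At P_A = 7.62 and P_B = 4.24: Q_A = 717.275.
∂Q_A/∂P_B = −123/P_B² = -6.8418.
ε = (∂Q_A/∂P_B)(P_B/Q_A) = -6.8418 × (4.24/717.275) ≈ -0.04.

-0.04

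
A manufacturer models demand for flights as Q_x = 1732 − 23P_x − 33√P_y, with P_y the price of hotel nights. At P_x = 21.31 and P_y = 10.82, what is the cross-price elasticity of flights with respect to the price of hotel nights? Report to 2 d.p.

-0.05

At P_x = 21.31 and P_y = 10.82: Q_x = 1133.321.
∂Q_x/∂P_y = -33/(2√P_y) = -33/(2√10.82) = -5.0161.
ε = (∂Q_x/∂P_y)(P_y/Q_x) = -5.0161 × (10.82/1133.321) ≈ -0.05.
ε < 0: complements.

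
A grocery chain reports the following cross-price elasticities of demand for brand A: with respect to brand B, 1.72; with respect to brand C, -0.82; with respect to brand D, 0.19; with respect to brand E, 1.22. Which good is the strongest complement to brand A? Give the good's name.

Complements have ε < 0. The most negative value is -0.82 (brand C).

brand C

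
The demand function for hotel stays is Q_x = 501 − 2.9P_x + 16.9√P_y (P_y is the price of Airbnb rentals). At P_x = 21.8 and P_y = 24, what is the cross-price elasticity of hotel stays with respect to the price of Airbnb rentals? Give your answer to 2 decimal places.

0.08

At P_x = 21.8 and P_y = 24: Q_x = 520.573.
∂Q_x/∂P_y = 16.9/(2√P_y) = 16.9/(2√24) = 1.7248.
ε = (∂Q_x/∂P_y)(P_y/Q_x) = 1.7248 × (24/520.573) ≈ 0.08.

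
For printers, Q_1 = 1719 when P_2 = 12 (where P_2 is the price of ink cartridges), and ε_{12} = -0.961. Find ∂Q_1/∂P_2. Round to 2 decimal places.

ε = (∂Q_1/∂P_2)·(P_2/Q_1) ⇒ ∂Q_1/∂P_2 = ε·Q_1/P_2 = -0.961 × 1719/12 ≈ -137.66.

-137.66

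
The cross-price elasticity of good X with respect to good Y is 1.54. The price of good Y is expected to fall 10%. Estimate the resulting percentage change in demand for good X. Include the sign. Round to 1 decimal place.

%ΔQ ≈ ε × %ΔP of good Y = 1.54 × (-10%) = -15.4%.

-15.4%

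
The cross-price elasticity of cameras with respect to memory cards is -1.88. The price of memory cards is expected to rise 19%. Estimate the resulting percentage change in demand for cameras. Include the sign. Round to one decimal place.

%ΔQ ≈ ε × %ΔP of memory cards = -1.88 × (19%) = -35.7%.

-35.7%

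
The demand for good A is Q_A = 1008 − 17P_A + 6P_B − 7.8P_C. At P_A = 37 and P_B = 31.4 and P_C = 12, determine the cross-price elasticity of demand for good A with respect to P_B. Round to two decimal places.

0.40

At P_A = 37 and P_B = 31.4 and P_C = 12: Q_A = 473.8.
∂Q_A/∂P_B = 6.
ε = (∂Q_A/∂P_B)(P_B/Q_A) = 6 × (31.4/473.8) ≈ 0.40.
Since ε > 0, good A and good B are substitutes.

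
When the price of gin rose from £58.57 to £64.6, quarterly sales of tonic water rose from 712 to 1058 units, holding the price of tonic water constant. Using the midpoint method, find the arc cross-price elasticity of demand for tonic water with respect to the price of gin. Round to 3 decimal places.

ΔQ_A = 1058 − 712 = 346; ΔP_B = 64.6 − 58.57 = 6.03.
Midpoints: Q̄_A = 885.0, P̄_B = 61.58.
ε = (ΔQ_A/Q̄_A)/(ΔP_B/P̄_B) = (346/885.0)/(6.03/61.58) ≈ 3.993.
ε > 0: tonic water and gin are substitutes.

3.993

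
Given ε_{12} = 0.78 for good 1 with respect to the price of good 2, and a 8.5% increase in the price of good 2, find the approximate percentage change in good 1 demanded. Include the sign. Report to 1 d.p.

6.6%

%ΔQ ≈ ε × %ΔP of good 2 = 0.78 × (8.5%) = 6.6%.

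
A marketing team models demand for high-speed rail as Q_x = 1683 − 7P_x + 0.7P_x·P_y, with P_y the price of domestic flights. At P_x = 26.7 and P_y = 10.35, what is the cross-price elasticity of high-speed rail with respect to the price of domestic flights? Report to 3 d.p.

At P_x = 26.7 and P_y = 10.35: Q_x = 1689.541.
∂Q_x/∂P_y = 0.7P_x = 0.7(26.7) = 18.6900.
ε = (∂Q_x/∂P_y)(P_y/Q_x) = 18.6900 × (10.35/1689.541) ≈ 0.114.

0.114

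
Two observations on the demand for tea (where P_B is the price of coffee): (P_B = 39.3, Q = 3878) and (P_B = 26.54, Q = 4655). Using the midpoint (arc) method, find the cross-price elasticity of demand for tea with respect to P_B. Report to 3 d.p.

-0.470

ΔQ_A = 4655 − 3878 = 777; ΔP_B = 26.54 − 39.3 = -12.76.
Midpoints: Q̄_A = 4266.5, P̄_B = 32.92.
ε = (ΔQ_A/Q̄_A)/(ΔP_B/P̄_B) = (777/4266.5)/(-12.76/32.92) ≈ -0.470.
ε < 0: tea and coffee are complements.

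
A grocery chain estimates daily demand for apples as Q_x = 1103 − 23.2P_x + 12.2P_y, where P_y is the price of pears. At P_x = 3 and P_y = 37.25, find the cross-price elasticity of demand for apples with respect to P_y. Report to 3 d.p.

0.305

At P_x = 3 and P_y = 37.25: Q_x = 1487.85.
∂Q_x/∂P_y = 12.2.
ε = (∂Q_x/∂P_y)(P_y/Q_x) = 12.2 × (37.25/1487.85) ≈ 0.305.
Since ε > 0, apples and pears are substitutes.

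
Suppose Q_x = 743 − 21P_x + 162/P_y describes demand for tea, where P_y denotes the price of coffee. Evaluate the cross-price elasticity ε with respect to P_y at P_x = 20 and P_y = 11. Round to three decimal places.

At P_x = 20 and P_y = 11: Q_x = 337.727.
∂Q_x/∂P_y = −162/P_y² = -1.3388.
ε = (∂Q_x/∂P_y)(P_y/Q_x) = -1.3388 × (11/337.727) ≈ -0.044.

-0.044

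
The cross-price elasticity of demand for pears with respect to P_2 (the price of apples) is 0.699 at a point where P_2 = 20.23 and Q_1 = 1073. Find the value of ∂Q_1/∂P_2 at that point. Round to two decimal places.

ε = (∂Q_1/∂P_2)·(P_2/Q_1) ⇒ ∂Q_1/∂P_2 = ε·Q_1/P_2 = 0.699 × 1073/20.23 ≈ 37.07.

37.07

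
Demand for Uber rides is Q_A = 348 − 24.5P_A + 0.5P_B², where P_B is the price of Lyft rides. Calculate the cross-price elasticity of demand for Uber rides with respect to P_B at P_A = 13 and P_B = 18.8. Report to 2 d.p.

1.71

At P_A = 13 and P_B = 18.8: Q_A = 206.22.
∂Q_A/∂P_B = 1P_B = 1(18.8) = 18.8000.
ε = (∂Q_A/∂P_B)(P_B/Q_A) = 18.8000 × (18.8/206.22) ≈ 1.71.
ε > 0: substitutes.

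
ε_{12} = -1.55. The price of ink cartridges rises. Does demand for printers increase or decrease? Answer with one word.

decrease

ε < 0 and the price of ink cartridges rises, so the quantity of printers moves in the opposite direction: it decreases.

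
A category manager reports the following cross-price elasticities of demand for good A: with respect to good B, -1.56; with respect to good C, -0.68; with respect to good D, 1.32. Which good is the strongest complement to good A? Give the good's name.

good B

Complements have ε < 0. The most negative value is -1.56 (good B).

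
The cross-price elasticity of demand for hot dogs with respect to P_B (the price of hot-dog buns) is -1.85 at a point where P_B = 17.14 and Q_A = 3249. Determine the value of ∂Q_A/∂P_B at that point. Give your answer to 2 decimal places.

-350.68

ε = (∂Q_A/∂P_B)·(P_B/Q_A) ⇒ ∂Q_A/∂P_B = ε·Q_A/P_B = -1.85 × 3249/17.14 ≈ -350.68.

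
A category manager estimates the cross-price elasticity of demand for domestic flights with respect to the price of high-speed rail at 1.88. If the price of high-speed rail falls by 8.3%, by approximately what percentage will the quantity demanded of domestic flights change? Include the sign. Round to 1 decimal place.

-15.6%

%ΔQ ≈ ε × %ΔP of high-speed rail = 1.88 × (-8.3%) = -15.6%.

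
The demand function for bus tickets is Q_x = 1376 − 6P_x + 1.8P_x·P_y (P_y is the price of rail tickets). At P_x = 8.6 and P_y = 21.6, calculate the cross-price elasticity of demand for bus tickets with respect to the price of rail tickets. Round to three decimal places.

0.202

At P_x = 8.6 and P_y = 21.6: Q_x = 1658.768.
∂Q_x/∂P_y = 1.8P_x = 1.8(8.6) = 15.4800.
ε = (∂Q_x/∂P_y)(P_y/Q_x) = 15.4800 × (21.6/1658.768) ≈ 0.202.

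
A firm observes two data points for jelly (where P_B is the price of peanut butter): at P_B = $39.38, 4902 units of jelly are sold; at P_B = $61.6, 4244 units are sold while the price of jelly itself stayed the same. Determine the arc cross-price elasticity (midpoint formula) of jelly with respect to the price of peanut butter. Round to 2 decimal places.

-0.33

ΔQ_A = 4244 − 4902 = -658; ΔP_B = 61.6 − 39.38 = 22.22.
Midpoints: Q̄_A = 4573.0, P̄_B = 50.49.
ε = (ΔQ_A/Q̄_A)/(ΔP_B/P̄_B) = (-658/4573.0)/(22.22/50.49) ≈ -0.33.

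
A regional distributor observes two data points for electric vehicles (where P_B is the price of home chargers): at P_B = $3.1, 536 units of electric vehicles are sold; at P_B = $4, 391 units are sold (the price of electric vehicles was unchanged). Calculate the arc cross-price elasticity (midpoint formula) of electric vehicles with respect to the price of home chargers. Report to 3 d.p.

-1.234

ΔQ_A = 391 − 536 = -145; ΔP_B = 4 − 3.1 = 0.9.
Midpoints: Q̄_A = 463.5, P̄_B = 3.55.
ε = (ΔQ_A/Q̄_A)/(ΔP_B/P̄_B) = (-145/463.5)/(0.9/3.55) ≈ -1.234.
ε < 0: electric vehicles and home chargers are complements.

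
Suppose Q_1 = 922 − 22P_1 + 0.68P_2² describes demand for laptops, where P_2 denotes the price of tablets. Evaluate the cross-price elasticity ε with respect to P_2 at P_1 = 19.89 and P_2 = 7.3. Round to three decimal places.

At P_1 = 19.89 and P_2 = 7.3: Q_1 = 520.657.
∂Q_1/∂P_2 = 1.36P_2 = 1.36(7.3) = 9.9280.
ε = (∂Q_1/∂P_2)(P_2/Q_1) = 9.9280 × (7.3/520.657) ≈ 0.139.

0.139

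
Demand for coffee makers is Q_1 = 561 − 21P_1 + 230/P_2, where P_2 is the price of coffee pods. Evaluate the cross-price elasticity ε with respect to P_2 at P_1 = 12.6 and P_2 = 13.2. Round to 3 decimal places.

At P_1 = 12.6 and P_2 = 13.2: Q_1 = 313.824.
∂Q_1/∂P_2 = −230/P_2² = -1.3200.
ε = (∂Q_1/∂P_2)(P_2/Q_1) = -1.3200 × (13.2/313.824) ≈ -0.056.
ε < 0: complements.

-0.056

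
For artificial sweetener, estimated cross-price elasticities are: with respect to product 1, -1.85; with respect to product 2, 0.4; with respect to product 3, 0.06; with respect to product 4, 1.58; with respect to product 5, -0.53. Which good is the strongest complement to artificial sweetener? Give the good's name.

Complements have ε < 0. The most negative value is -1.85 (product 1).

product 1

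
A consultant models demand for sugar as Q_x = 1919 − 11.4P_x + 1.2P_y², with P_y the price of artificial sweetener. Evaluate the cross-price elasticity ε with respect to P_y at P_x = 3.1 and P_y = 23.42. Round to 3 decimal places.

0.518

At P_x = 3.1 and P_y = 23.42: Q_x = 2541.856.
∂Q_x/∂P_y = 2.4P_y = 2.4(23.42) = 56.2080.
ε = (∂Q_x/∂P_y)(P_y/Q_x) = 56.2080 × (23.42/2541.856) ≈ 0.518.
ε > 0: substitutes.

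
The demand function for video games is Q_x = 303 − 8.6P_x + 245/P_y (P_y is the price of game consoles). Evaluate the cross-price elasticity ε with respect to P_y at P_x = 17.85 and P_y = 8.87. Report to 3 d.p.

At P_x = 17.85 and P_y = 8.87: Q_x = 177.111.
∂Q_x/∂P_y = −245/P_y² = -3.1140.
ε = (∂Q_x/∂P_y)(P_y/Q_x) = -3.1140 × (8.87/177.111) ≈ -0.156.

-0.156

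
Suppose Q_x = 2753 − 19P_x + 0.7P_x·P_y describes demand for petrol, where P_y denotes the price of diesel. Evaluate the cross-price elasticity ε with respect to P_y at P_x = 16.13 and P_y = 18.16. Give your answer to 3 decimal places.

0.077

At P_x = 16.13 and P_y = 18.16: Q_x = 2651.575.
∂Q_x/∂P_y = 0.7P_x = 0.7(16.13) = 11.2910.
ε = (∂Q_x/∂P_y)(P_y/Q_x) = 11.2910 × (18.16/2651.575) ≈ 0.077.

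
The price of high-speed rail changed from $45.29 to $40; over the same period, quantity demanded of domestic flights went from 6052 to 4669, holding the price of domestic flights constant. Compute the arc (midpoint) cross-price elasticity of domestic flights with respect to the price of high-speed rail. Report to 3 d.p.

2.080

ΔQ_A = 4669 − 6052 = -1383; ΔP_B = 40 − 45.29 = -5.29.
Midpoints: Q̄_A = 5360.5, P̄_B = 42.64.
ε = (ΔQ_A/Q̄_A)/(ΔP_B/P̄_B) = (-1383/5360.5)/(-5.29/42.64) ≈ 2.080.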